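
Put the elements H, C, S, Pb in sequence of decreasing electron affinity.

S > C > H > Pb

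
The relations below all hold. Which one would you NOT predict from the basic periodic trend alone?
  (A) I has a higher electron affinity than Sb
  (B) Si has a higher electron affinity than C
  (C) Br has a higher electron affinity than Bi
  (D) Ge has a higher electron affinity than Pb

(B)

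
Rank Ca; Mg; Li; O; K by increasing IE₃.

After 2 electrons have been removed, what remains? Ca²⁺ is the bare [Ar] core; Mg²⁺ is the bare [Ne] core; Li²⁺ is already 1 electron into the core; O²⁺ still has 4 valence electrons; K²⁺ is already 1 electron into the core.
Usually core removal costs more than valence removal, but here the competition is close: a tightly held n=2 valence electron can cost more to remove than an n=3 core electron, so the actual values have to decide it.
Approximate IE_3 values (kJ/mol): Ca 4912, Mg 7733, Li 11815, O 5300, K 4420.
Overall IE_3 order: K < Ca < O < Mg < Li.

K < Ca < O < Mg < Li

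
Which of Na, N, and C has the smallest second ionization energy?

C

After 1 electron has been removed, what remains? Na⁺ is the bare [Ne] core; N⁺ still has 4 valence electrons; C⁺ still has 3 valence electrons.
Core electrons are held far more tightly than valence electrons, so Na tops the IE_2 order.
Valence configurations: N⁺ [He]2s²2p², C⁺ [He]2s²2p¹.
Approximate IE_2 values (kJ/mol): Na 4562, N 2856, C 2353.
So the second ionization energies run C < N < Na.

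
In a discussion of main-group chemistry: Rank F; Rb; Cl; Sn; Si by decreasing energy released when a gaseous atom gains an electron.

Cl > F > Si > Sn > Rb

F is in period 2, group 17; Si is in period 3, group 14; Cl is in period 3, group 17; Rb is in period 5, group 1; Sn is in period 5, group 14.
Adding an electron releases more energy for atoms nearer the top right (short of the noble gases).
These span different periods and groups, so the two trends combine.
Sn > Rb: Sn lies to the right of Rb in period 5, so the across-period effect alone puts Sn higher.
Si > Sn: Si sits above Sn in group 14, so the down-group effect alone puts Si higher.
F > Si: relative to Si, both the across-period and down-group shifts push F's electron affinity up.
Cl > F: this pair runs against the simple trend — see the exception note.
Note the exception: Cl has a higher electron affinity than F, contrary to the simple trend — F's small 2p subshell makes the incoming electron feel strong e⁻–e⁻ repulsion, so Cl actually releases more energy on gaining an electron.
For reference (kJ/mol): F 328, Si 134, Cl 349, Rb 47, Sn 107.
So from highest to lowest: Cl > F > Si > Sn > Rb.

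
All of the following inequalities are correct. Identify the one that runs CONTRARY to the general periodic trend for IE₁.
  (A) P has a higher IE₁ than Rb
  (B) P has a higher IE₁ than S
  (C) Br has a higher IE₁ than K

(B)

The general trend: IE₁ increases across a period and decreases down a group.
(A) P (period 3, group 15) vs Rb (period 5, group 1): the stated order agrees with the simple trend.
(B) P (period 3, group 15) vs S (period 3, group 16): the stated order contradicts the simple trend.
(C) Br (period 4, group 17) vs K (period 4, group 1): the stated order agrees with the simple trend.
The exception is (B): S (3p⁴) ionizes more easily than half-filled P (3p³) because the paired 3p electron in S is pushed out by e⁻–e⁻ repulsion.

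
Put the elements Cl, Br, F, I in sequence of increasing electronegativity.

F is in period 2, group 17; Cl is in period 3, group 17; Br is in period 4, group 17; I is in period 5, group 17.
EN rises left→right (higher Z_eff, smaller atoms) and falls top→bottom (larger, more shielded atoms).
All are in group 17, so electronegativity increases up the group.
So from lowest to highest: I < Br < Cl < F.

I < Br < Cl < F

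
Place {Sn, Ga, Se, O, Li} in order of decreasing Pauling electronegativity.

O > Se > Sn > Ga > Li

Atoms toward the upper right of the periodic table pull bonding electrons most strongly.
Neither a single period nor a single group — weigh both effects.
Ga > Li: period and group pull opposite ways; the across-period shift dominates (1.81 vs 0.98).
Sn > Ga: the two effects oppose for this pair; the across-period effect wins (1.96 vs 1.81).
Se > Sn: relative to Sn, both the across-period and down-group shifts push Se's electronegativity up.
O > Se: they share group 16; the group trend gives O the larger value.
Tabulated electronegativity (Pauling): Li 0.98, O 3.44, Ga 1.81, Se 2.55, Sn 1.96.
So from highest to lowest: O > Se > Sn > Ga > Li.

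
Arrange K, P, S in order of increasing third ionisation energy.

P < S < K

The third ionization energy removes an electron from the +2 ion. For each element: K²⁺ is already 1 electron into the core; P²⁺ still has 3 valence electrons; S²⁺ still has 4 valence electrons.
Breaking into a closed-shell core is much more expensive than removing a leftover valence electron — K has the largest IE_3 here.
Valence configurations: P²⁺ [Ne]3s²3p¹, S²⁺ [Ne]3s²3p².
The numbers (kJ/mol): K 4420, P 2914, S 3357.
Overall IE_3 order: P < S < K.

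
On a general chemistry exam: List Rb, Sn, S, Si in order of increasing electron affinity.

Rb < Sn < Si < S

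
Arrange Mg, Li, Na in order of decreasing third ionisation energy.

IE_3 is the cost of taking one more electron from the +2 cation: Mg²⁺ is the bare [Ne] core; Li²⁺ is already 1 electron into the core; Na²⁺ is already 1 electron into the core.
All of these are removing an electron from a noble-gas core or deeper; the smaller core (lower principal quantum number) is held far more tightly, and within a period the higher nuclear charge binds the same core more tightly.
The numbers (kJ/mol): Mg 7733, Li 11815, Na 6910.
So the third ionization energies run Na < Mg < Li.

Li, Mg, Na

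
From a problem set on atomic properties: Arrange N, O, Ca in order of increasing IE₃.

N < Ca < O

Consider each +2 ion: N²⁺ still has 3 valence electrons; O²⁺ still has 4 valence electrons; Ca²⁺ is the bare [Ar] core.
Usually core removal costs more than valence removal, but here the competition is close: a tightly held n=2 valence electron can cost more to remove than an n=3 core electron, so the actual values have to decide it.
Valence configurations: N²⁺ [He]2s²2p¹, O²⁺ [He]2s²2p².
Tabulated IE_3 (kJ/mol): N 4578, O 5300, Ca 4912.
Overall IE_3 order: N < Ca < O.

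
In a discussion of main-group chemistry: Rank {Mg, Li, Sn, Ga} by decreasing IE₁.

Mg > Sn > Ga > Li

Li is in period 2, group 1; Mg is in period 3, group 2; Ga is in period 4, group 13; Sn is in period 5, group 14.
Across a period the outer electron is held more tightly (higher IE₁); down a group it sits in a higher shell, more shielded, and comes off more easily.
A diagonal step moves right (one effect) and down (the opposite effect) at once.
Ga > Li: period and group pull opposite ways; the across-period shift dominates (579 vs 520 kJ/mol).
Sn > Ga: the two effects oppose for this pair; the across-period effect wins (709 vs 579 kJ/mol).
Mg > Sn: period and group pull opposite ways; the down-group shift dominates (738 vs 709 kJ/mol).
Tabulated first ionization energy (kJ/mol): Li 520, Mg 738, Ga 579, Sn 709.
So from highest to lowest: Mg > Sn > Ga > Li.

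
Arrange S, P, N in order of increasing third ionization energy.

P < S < N

IE_3 is the cost of taking one more electron from the +2 cation: S²⁺ still has 4 valence electrons; P²⁺ still has 3 valence electrons; N²⁺ still has 3 valence electrons.
All are still removing valence electrons, so compare the +2 ions as you would atoms: IE_3 generally rises across a period (higher Z_eff) and falls down a group (larger shell), subject to the usual subshell exceptions.
Valence configurations: S²⁺ [Ne]3s²3p², P²⁺ [Ne]3s²3p¹, N²⁺ [He]2s²2p¹.
Approximate IE_3 values (kJ/mol): S 3357, P 2914, N 4578.
Overall IE_3 order: P < S < N.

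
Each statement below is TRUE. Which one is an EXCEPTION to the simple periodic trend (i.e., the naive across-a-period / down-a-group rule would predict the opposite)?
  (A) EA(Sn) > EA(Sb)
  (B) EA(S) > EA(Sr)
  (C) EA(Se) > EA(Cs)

The general trend: electron affinity increases across a period and decreases down a group.
(A) Sn (period 5, group 14) vs Sb (period 5, group 15): the stated order contradicts the simple trend.
(B) S (period 3, group 16) vs Sr (period 5, group 2): the stated order agrees with the simple trend.
(C) Se (period 4, group 16) vs Cs (period 6, group 1): the stated order agrees with the simple trend.
The exception is (A): adding an electron to Sb's half-filled 5p³ is unfavourable, so Sn has the more exothermic EA.

(A)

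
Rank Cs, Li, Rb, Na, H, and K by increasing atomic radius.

H < Li < Na < K < Rb < Cs

Radius decreases left→right (rising Z_eff, same n) and increases top→bottom (higher n).
All are in group 1, so atomic radius increases down the group.
So from smallest to largest: H < Li < Na < K < Rb < Cs.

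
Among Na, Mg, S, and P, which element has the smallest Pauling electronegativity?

Na

Na is in period 3, group 1; Mg is in period 3, group 2; P is in period 3, group 15; S is in period 3, group 16.
Electronegativity increases across a period and decreases down a group, tracking effective nuclear charge and atomic size.
All lie in period 3, so electronegativity increases left to right.
The smallest Pauling electronegativity among these belongs to Na.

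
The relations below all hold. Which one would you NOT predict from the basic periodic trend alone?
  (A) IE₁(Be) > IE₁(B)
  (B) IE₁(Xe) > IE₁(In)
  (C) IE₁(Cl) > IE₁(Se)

The general trend: IE₁ increases across a period and decreases down a group.
(A) Be (period 2, group 2) vs B (period 2, group 13): the stated order contradicts the simple trend.
(B) Xe (period 5, group 18) vs In (period 5, group 13): the stated order agrees with the simple trend.
(C) Cl (period 3, group 17) vs Se (period 4, group 16): the stated order agrees with the simple trend.
The exception is (A): removing B's lone 2p electron is easier than breaking Be's filled 2s².

(A)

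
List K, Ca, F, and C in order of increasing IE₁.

K < Ca < C < F

C is in period 2, group 14; F is in period 2, group 17; K is in period 4, group 1; Ca is in period 4, group 2.
Removing the outermost electron gets harder across a period and easier down a group.
Here both period and group differ, so the two effects have to be weighed against each other.
Ca > K: both are in period 4; the period trend gives Ca the larger value.
C > Ca: both effects reinforce here, so C is clearly the higher of the two.
F > C: F lies to the right of C in period 2, so the across-period effect alone puts F higher.
Approximate values (kJ/mol): C 1086, F 1681, K 419, Ca 590.
So from lowest to highest: K < Ca < C < F.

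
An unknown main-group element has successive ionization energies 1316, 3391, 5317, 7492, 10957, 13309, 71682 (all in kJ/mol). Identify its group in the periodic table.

Look for the largest jump between consecutive ionization energies: IE7/IE6 ≈ 5.4, far larger than any earlier ratio.
That jump marks the point where a core electron is being removed. So the atom has 6 valence electrons.
A main-group element with 6 valence electrons is in group 16.

Group 16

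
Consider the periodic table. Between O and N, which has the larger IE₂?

Consider each +1 ion: O⁺ still has 5 valence electrons; N⁺ still has 4 valence electrons.
All are still removing valence electrons, so compare the +1 ions as you would atoms: IE_2 generally rises across a period (higher Z_eff) and falls down a group (larger shell), subject to the usual subshell exceptions.
Valence configurations: O⁺ [He]2s²2p³, N⁺ [He]2s²2p².
Tabulated IE_2 (kJ/mol): O 3388, N 2856.
Overall IE_2 order: N < O.

O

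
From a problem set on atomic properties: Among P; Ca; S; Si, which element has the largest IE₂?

Consider each +1 ion: P⁺ still has 4 valence electrons; Ca⁺ still has 1 valence electron; S⁺ still has 5 valence electrons; Si⁺ still has 3 valence electrons.
All are still removing valence electrons, so compare the +1 ions as you would atoms: IE_2 generally rises across a period (higher Z_eff) and falls down a group (larger shell), subject to the usual subshell exceptions.
Valence configurations: P⁺ [Ne]3s²3p², Ca⁺ [Ar]4s¹, S⁺ [Ne]3s²3p³, Si⁺ [Ne]3s²3p¹.
Approximate IE_2 values (kJ/mol): P 1907, Ca 1145, S 2252, Si 1577.
Overall IE_2 order: Ca < Si < P < S.

S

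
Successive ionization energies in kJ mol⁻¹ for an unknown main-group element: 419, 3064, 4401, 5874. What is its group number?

Group 1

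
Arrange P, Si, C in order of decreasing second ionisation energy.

C, P, Si

The second ionization energy removes an electron from the +1 ion. For each element: P⁺ still has 4 valence electrons; Si⁺ still has 3 valence electrons; C⁺ still has 3 valence electrons.
All are still removing valence electrons, so compare the +1 ions as you would atoms: IE_2 generally rises across a period (higher Z_eff) and falls down a group (larger shell), subject to the usual subshell exceptions.
Valence configurations: P⁺ [Ne]3s²3p², Si⁺ [Ne]3s²3p¹, C⁺ [He]2s²2p¹.
Tabulated IE_2 (kJ/mol): P 1907, Si 1577, C 2353.
So the second ionization energies run Si < P < C.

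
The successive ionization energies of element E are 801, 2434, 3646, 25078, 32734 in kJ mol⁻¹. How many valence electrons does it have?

Look for the largest jump between consecutive ionization energies: IE4/IE3 ≈ 6.9, far larger than any earlier ratio.
That jump marks the point where a core electron is being removed. So the atom has 3 valence electrons.

3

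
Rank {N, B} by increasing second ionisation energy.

B < N

Consider each +1 ion: N⁺ still has 4 valence electrons; B⁺ still has 2 valence electrons.
All are still removing valence electrons, so compare the +1 ions as you would atoms: IE_2 generally rises across a period (higher Z_eff) and falls down a group (larger shell), subject to the usual subshell exceptions.
Valence configurations: N⁺ [He]2s²2p², B⁺ [He]2s².
Tabulated IE_2 (kJ/mol): N 2856, B 2427.
Putting it together, IE_2: B < N.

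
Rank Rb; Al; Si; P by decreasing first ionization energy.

P, Si, Al, Rb

Al is in period 3, group 13; Si is in period 3, group 14; P is in period 3, group 15; Rb is in period 5, group 1.
Removing the outermost electron gets harder across a period and easier down a group.
These span different periods and groups, so the two trends combine.
Al > Rb: both effects reinforce here, so Al is clearly the higher of the two.
Si > Al: Si lies to the right of Al in period 3, so the across-period effect alone puts Si higher.
P > Si: both are in period 3; the period trend gives P the larger value.
Approximate values (kJ/mol): Al 578, Si 786, P 1012, Rb 403.
So from highest to lowest: P > Si > Al > Rb.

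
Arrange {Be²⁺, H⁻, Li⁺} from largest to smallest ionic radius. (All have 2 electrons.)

H⁻ > Li⁺ > Be²⁺

All of these have 2 electrons, so size is governed by nuclear charge alone: the more protons, the stronger the pull on the same electron cloud, and the smaller the ion.
Nuclear charges: Be²⁺ (Z=4), Li⁺ (Z=3), H⁻ (Z=1).
Largest to smallest: H⁻ > Li⁺ > Be²⁺.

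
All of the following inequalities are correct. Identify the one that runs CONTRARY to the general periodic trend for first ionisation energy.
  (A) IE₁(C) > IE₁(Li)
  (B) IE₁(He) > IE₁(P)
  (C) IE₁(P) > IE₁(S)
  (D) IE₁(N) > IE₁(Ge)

The general trend: first ionisation energy increases across a period and decreases down a group.
(A) C (period 2, group 14) vs Li (period 2, group 1): the stated order agrees with the simple trend.
(B) He (period 1, group 18) vs P (period 3, group 15): the stated order agrees with the simple trend.
(C) P (period 3, group 15) vs S (period 3, group 16): the stated order contradicts the simple trend.
(D) N (period 2, group 15) vs Ge (period 4, group 14): the stated order agrees with the simple trend.
The exception is (C): S (3p⁴) ionizes more easily than half-filled P (3p³) because the paired 3p electron in S is pushed out by e⁻–e⁻ repulsion.

(C)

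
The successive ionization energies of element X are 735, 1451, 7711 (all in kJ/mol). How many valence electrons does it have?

2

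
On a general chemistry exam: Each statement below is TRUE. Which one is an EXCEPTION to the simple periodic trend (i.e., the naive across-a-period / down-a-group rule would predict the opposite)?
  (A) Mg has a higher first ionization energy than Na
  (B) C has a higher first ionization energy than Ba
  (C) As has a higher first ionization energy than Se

(C)

The general trend: first ionization energy increases across a period and decreases down a group.
(A) Mg (period 3, group 2) vs Na (period 3, group 1): the stated order agrees with the simple trend.
(B) C (period 2, group 14) vs Ba (period 6, group 2): the stated order agrees with the simple trend.
(C) As (period 4, group 15) vs Se (period 4, group 16): the stated order contradicts the simple trend.
The exception is (C): Se (4p⁴) ionizes more easily than half-filled As (4p³).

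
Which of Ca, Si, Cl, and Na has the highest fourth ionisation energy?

After 3 electrons have been removed, what remains? Ca³⁺ is already 1 electron into the core; Si³⁺ still has 1 valence electron; Cl³⁺ still has 4 valence electrons; Na³⁺ is already 2 electrons into the core.
Pulling an electron out of a noble-gas core costs far more than removing a remaining valence electron, so Ca and Na sit at the high end of IE_4.
Valence configurations: Si³⁺ [Ne]3s¹, Cl³⁺ [Ne]3s²3p².
Approximate IE_4 values (kJ/mol): Ca 6491, Si 4356, Cl 5159, Na 9543.
So the fourth ionization energies run Si < Cl < Ca < Na.

Na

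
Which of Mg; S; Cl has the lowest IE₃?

Consider each +2 ion: Mg²⁺ is the bare [Ne] core; S²⁺ still has 4 valence electrons; Cl²⁺ still has 5 valence electrons.
Pulling an electron out of a noble-gas core costs far more than removing a remaining valence electron, so Mg sits at the high end of IE_3.
Valence configurations: S²⁺ [Ne]3s²3p², Cl²⁺ [Ne]3s²3p³.
Tabulated IE_3 (kJ/mol): Mg 7733, S 3357, Cl 3822.
Hence IE_3: S < Cl < Mg.

S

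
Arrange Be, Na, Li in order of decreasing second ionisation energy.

After 1 electron has been removed, what remains? Be⁺ still has 1 valence electron; Na⁺ is the bare [Ne] core; Li⁺ is the bare [He] core.
Breaking into a closed-shell core is much more expensive than removing a leftover valence electron — Na and Li have the largest IE_2 here.
Approximate IE_2 values (kJ/mol): Be 1757, Na 4562, Li 7298.
So the second ionization energies run Be < Na < Li.

Li > Na > Be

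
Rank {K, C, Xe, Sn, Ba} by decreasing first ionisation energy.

C is in period 2, group 14; K is in period 4, group 1; Sn is in period 5, group 14; Xe is in period 5, group 18; Ba is in period 6, group 2.
Removing the outermost electron gets harder across a period and easier down a group.
Neither a single period nor a single group — weigh both effects.
Ba > K: period and group pull opposite ways; the across-period shift dominates (503 vs 419 kJ/mol).
Sn > Ba: both effects reinforce here, so Sn is clearly the higher of the two.
C > Sn: they share group 14; the group trend gives C the larger value.
Xe > C: period and group pull opposite ways; the across-period shift dominates (1170 vs 1086 kJ/mol).
Approximate values (kJ/mol): C 1086, K 419, Sn 709, Xe 1170, Ba 503.
So from highest to lowest: Xe > C > Sn > Ba > K.

Xe > C > Sn > Ba > K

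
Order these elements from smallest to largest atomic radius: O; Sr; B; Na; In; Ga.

B is in period 2, group 13; O is in period 2, group 16; Na is in period 3, group 1; Ga is in period 4, group 13; Sr is in period 5, group 2; In is in period 5, group 13.
Radius decreases left→right (rising Z_eff, same n) and increases top→bottom (higher n).
These span different periods and groups, so the two trends combine.
B > O: B lies to the left of O in period 2, so the across-period effect alone puts B larger.
Ga > B: they share group 13; the group trend gives Ga the larger value.
In > Ga: they share group 13; the group trend gives In the larger value.
Na > In: the two effects oppose for this pair; the across-period effect wins (155 vs 142 pm).
Sr > Na: period and group pull opposite ways; the down-group shift dominates (185 vs 155 pm).
For reference (pm): B 85, O 63, Na 155, Ga 124, Sr 185, In 142.
So from smallest to largest: O < B < Ga < In < Na < Sr.

O < B < Ga < In < Na < Sr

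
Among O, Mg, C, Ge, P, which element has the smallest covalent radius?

O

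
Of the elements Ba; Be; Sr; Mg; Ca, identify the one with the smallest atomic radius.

Be is in period 2, group 2; Mg is in period 3, group 2; Ca is in period 4, group 2; Sr is in period 5, group 2; Ba is in period 6, group 2.
Moving right in a period, electrons are added to the same shell under a stronger nuclear pull, so atoms get smaller; moving down, a new shell is opened and atoms get larger.
All are in group 2, so atomic radius increases down the group.
The smallest atomic radius among these belongs to Be.

Be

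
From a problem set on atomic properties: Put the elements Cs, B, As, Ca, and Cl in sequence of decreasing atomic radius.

Cs, Ca, As, Cl, B

B is in period 2, group 13; Cl is in period 3, group 17; Ca is in period 4, group 2; As is in period 4, group 15; Cs is in period 6, group 1.
Radius decreases left→right (rising Z_eff, same n) and increases top→bottom (higher n).
Neither a single period nor a single group — weigh both effects.
Cl > B: the two effects oppose for this pair; the down-group effect wins (99 vs 85 pm).
As > Cl: both effects reinforce here, so As is clearly the larger of the two.
Ca > As: Ca lies to the left of As in period 4, so the across-period effect alone puts Ca larger.
Cs > Ca: relative to Ca, both the across-period and down-group shifts push Cs's atomic radius up.
Tabulated atomic radius (pm): B 85, Cl 99, Ca 171, As 121, Cs 232.
So from largest to smallest: Cs > Ca > As > Cl > B.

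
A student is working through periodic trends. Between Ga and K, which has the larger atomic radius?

K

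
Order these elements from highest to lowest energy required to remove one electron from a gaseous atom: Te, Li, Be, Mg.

Be > Te > Mg > Li

Li is in period 2, group 1; Be is in period 2, group 2; Mg is in period 3, group 2; Te is in period 5, group 16.
First ionization energy rises across a period (greater Z_eff holds electrons more tightly) and falls down a group (valence electrons are farther from the nucleus).
Here both period and group differ, so the two effects have to be weighed against each other.
Mg > Li: period and group pull opposite ways; the across-period shift dominates (738 vs 520 kJ/mol).
Te > Mg: the two effects oppose for this pair; the across-period effect wins (869 vs 738 kJ/mol).
Be > Te: period and group pull opposite ways; the down-group shift dominates (900 vs 869 kJ/mol).
Approximate values (kJ/mol): Li 520, Be 900, Mg 738, Te 869.
So from highest to lowest: Be > Te > Mg > Li.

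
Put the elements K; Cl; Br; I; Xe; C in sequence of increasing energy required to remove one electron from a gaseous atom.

C is in period 2, group 14; Cl is in period 3, group 17; K is in period 4, group 1; Br is in period 4, group 17; I is in period 5, group 17; Xe is in period 5, group 18.
Removing the outermost electron gets harder across a period and easier down a group.
These span different periods and groups, so the two trends combine.
I > K: the two effects oppose for this pair; the across-period effect wins (1008 vs 419 kJ/mol).
C > I: period and group pull opposite ways; the down-group shift dominates (1086 vs 1008 kJ/mol).
Br > C: period and group pull opposite ways; the across-period shift dominates (1140 vs 1086 kJ/mol).
Xe > Br: period and group pull opposite ways; the across-period shift dominates (1170 vs 1140 kJ/mol).
Cl > Xe: period and group pull opposite ways; the down-group shift dominates (1251 vs 1170 kJ/mol).
Tabulated first ionization energy (kJ/mol): C 1086, Cl 1251, K 419, Br 1140, I 1008, Xe 1170.
So from lowest to highest: K < I < C < Br < Xe < Cl.

K, I, C, Br, Xe, Cl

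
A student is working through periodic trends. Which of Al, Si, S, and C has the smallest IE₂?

Si

Consider each +1 ion: Al⁺ still has 2 valence electrons; Si⁺ still has 3 valence electrons; S⁺ still has 5 valence electrons; C⁺ still has 3 valence electrons.
All are still removing valence electrons, so compare the +1 ions as you would atoms: IE_2 generally rises across a period (higher Z_eff) and falls down a group (larger shell), subject to the usual subshell exceptions.
Valence configurations: Al⁺ [Ne]3s², Si⁺ [Ne]3s²3p¹, S⁺ [Ne]3s²3p³, C⁺ [He]2s²2p¹.
Si⁺ loses a lone 3p electron whereas Al⁺ must break into a filled 3s² pair, so IE_2(Al) > IE_2(Si) even though Si has the higher nuclear charge.
Approximate IE_2 values (kJ/mol): Al 1817, Si 1577, S 2252, C 2353.
So the second ionization energies run Si < Al < S < C.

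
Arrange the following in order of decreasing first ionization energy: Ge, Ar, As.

Ar > As > Ge

Ar is in period 3, group 18; Ge is in period 4, group 14; As is in period 4, group 15.
Across a period the outer electron is held more tightly (higher IE₁); down a group it sits in a higher shell, more shielded, and comes off more easily.
Neither a single period nor a single group — weigh both effects.
As > Ge: As lies to the right of Ge in period 4, so the across-period effect alone puts As higher.
Ar > As: both effects reinforce here, so Ar is clearly the higher of the two.
For reference (kJ/mol): Ar 1521, Ge 762, As 947.
So from highest to lowest: Ar > As > Ge.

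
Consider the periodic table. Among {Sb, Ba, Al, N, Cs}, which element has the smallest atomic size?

N

N is in period 2, group 15; Al is in period 3, group 13; Sb is in period 5, group 15; Cs is in period 6, group 1; Ba is in period 6, group 2.
Across a period the added protons contract the valence shell; down a group each new principal shell makes the atom larger.
Neither a single period nor a single group — weigh both effects.
Al > N: relative to N, both the across-period and down-group shifts push Al's atomic radius up.
Sb > Al: period and group pull opposite ways; the down-group shift dominates (140 vs 126 pm).
Ba > Sb: relative to Sb, both the across-period and down-group shifts push Ba's atomic radius up.
Cs > Ba: both are in period 6; the period trend gives Cs the larger value.
Tabulated atomic radius (pm): N 71, Al 126, Sb 140, Cs 232, Ba 196.
The smallest atomic size among these belongs to N.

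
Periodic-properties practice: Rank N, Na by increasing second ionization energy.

The second ionization energy removes an electron from the +1 ion. For each element: N⁺ still has 4 valence electrons; Na⁺ is the bare [Ne] core.
Core electrons are held far more tightly than valence electrons, so Na tops the IE_2 order.
Approximate IE_2 values (kJ/mol): N 2856, Na 4562.
Overall IE_2 order: N < Na.

N, Na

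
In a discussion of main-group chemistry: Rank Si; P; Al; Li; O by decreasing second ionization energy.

After 1 electron has been removed, what remains? Si⁺ still has 3 valence electrons; P⁺ still has 4 valence electrons; Al⁺ still has 2 valence electrons; Li⁺ is the bare [He] core; O⁺ still has 5 valence electrons.
Core electrons are held far more tightly than valence electrons, so Li tops the IE_2 order.
Valence configurations: Si⁺ [Ne]3s²3p¹, P⁺ [Ne]3s²3p², Al⁺ [Ne]3s², O⁺ [He]2s²2p³.
Si⁺ loses a lone 3p electron whereas Al⁺ must break into a filled 3s² pair, so IE_2(Al) > IE_2(Si) even though Si has the higher nuclear charge.
Approximate IE_2 values (kJ/mol): Si 1577, P 1907, Al 1817, Li 7298, O 3388.
Hence IE_2: Si < Al < P < O < Li.

Li, O, P, Al, Si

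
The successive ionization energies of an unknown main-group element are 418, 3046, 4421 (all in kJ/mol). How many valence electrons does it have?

1

Look for the largest jump between consecutive ionization energies: IE2/IE1 ≈ 7.3, far larger than any earlier ratio.
That jump marks the point where a core electron is being removed. So the atom has 1 valence electron.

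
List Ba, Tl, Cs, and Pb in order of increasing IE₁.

Cs < Ba < Tl < Pb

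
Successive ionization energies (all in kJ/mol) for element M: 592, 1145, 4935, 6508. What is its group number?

Look for the largest jump between consecutive ionization energies: IE3/IE2 ≈ 4.3, far larger than any earlier ratio.
That jump marks the point where a core electron is being removed. So the atom has 2 valence electrons.
A main-group element with 2 valence electrons is in group 2.

Group 2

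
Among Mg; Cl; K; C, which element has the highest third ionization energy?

IE_3 is the cost of taking one more electron from the +2 cation: Mg²⁺ is the bare [Ne] core; Cl²⁺ still has 5 valence electrons; K²⁺ is already 1 electron into the core; C²⁺ still has 2 valence electrons.
Usually core removal costs more than valence removal, but here the competition is close: a tightly held n=2 valence electron can cost more to remove than an n=3 core electron, so the actual values have to decide it.
Valence configurations: Cl²⁺ [Ne]3s²3p³, C²⁺ [He]2s².
Tabulated IE_3 (kJ/mol): Mg 7733, Cl 3822, K 4420, C 4620.
Overall IE_3 order: Cl < K < C < Mg.

Mg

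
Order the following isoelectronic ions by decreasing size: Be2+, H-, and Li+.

H-, Li+, Be2+

All of these have 2 electrons, so size is governed by nuclear charge alone: the more protons, the stronger the pull on the same electron cloud, and the smaller the ion.
Nuclear charges: Be2+ (Z=4), Li+ (Z=3), H- (Z=1).
Largest to smallest: H- > Li+ > Be2+.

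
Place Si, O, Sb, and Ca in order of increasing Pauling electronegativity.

Ca < Si < Sb < O

Electronegativity increases across a period and decreases down a group, tracking effective nuclear charge and atomic size.
Neither a single period nor a single group — weigh both effects.
Si > Ca: both effects reinforce here, so Si is clearly the higher of the two.
Sb > Si: period and group pull opposite ways; the across-period shift dominates (2.05 vs 1.90).
O > Sb: relative to Sb, both the across-period and down-group shifts push O's electronegativity up.
Approximate values (Pauling): O 3.44, Si 1.90, Ca 1.00, Sb 2.05.
So from lowest to highest: Ca < Si < Sb < O.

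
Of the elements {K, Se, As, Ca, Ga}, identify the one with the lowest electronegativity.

K is in period 4, group 1; Ca is in period 4, group 2; Ga is in period 4, group 13; As is in period 4, group 15; Se is in period 4, group 16.
Electronegativity increases across a period and decreases down a group, tracking effective nuclear charge and atomic size.
All lie in period 4, so electronegativity increases left to right.
The lowest electronegativity among these belongs to K.

K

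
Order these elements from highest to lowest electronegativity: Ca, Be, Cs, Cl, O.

Be is in period 2, group 2; O is in period 2, group 16; Cl is in period 3, group 17; Ca is in period 4, group 2; Cs is in period 6, group 1.
Smaller atoms with higher effective nuclear charge are more electronegative.
Neither a single period nor a single group — weigh both effects.
Ca > Cs: relative to Cs, both the across-period and down-group shifts push Ca's electronegativity up.
Be > Ca: Be sits above Ca in group 2, so the down-group effect alone puts Be higher.
Cl > Be: period and group pull opposite ways; the across-period shift dominates (3.16 vs 1.57).
O > Cl: the two effects oppose for this pair; the down-group effect wins (3.44 vs 3.16).
Approximate values (Pauling): Be 1.57, O 3.44, Cl 3.16, Ca 1.00, Cs 0.79.
So from highest to lowest: O > Cl > Be > Ca > Cs.

O > Cl > Be > Ca > Cs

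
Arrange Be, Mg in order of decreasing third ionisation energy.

The third ionization energy removes an electron from the +2 ion. For each element: Be²⁺ is the bare [He] core; Mg²⁺ is the bare [Ne] core.
All of these are removing an electron from a noble-gas core or deeper; the smaller core (lower principal quantum number) is held far more tightly, and within a period the higher nuclear charge binds the same core more tightly.
Approximate IE_3 values (kJ/mol): Be 14849, Mg 7733.
Putting it together, IE_3: Mg < Be.

Be, Mg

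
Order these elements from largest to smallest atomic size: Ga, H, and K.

K, Ga, H

H is in period 1, group 1; K is in period 4, group 1; Ga is in period 4, group 13.
Moving right in a period, electrons are added to the same shell under a stronger nuclear pull, so atoms get smaller; moving down, a new shell is opened and atoms get larger.
Here both period and group differ, so the two effects have to be weighed against each other.
Ga > H: period and group pull opposite ways; the down-group shift dominates (124 vs 32 pm).
K > Ga: both are in period 4; the period trend gives K the larger value.
Approximate values (pm): H 32, K 196, Ga 124.
So from largest to smallest: K > Ga > H.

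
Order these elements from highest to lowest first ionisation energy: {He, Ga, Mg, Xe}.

He is in period 1, group 18; Mg is in period 3, group 2; Ga is in period 4, group 13; Xe is in period 5, group 18.
First ionization energy rises across a period (greater Z_eff holds electrons more tightly) and falls down a group (valence electrons are farther from the nucleus).
Neither a single period nor a single group — weigh both effects.
Mg > Ga: period and group pull opposite ways; the down-group shift dominates (738 vs 579 kJ/mol).
Xe > Mg: period and group pull opposite ways; the across-period shift dominates (1170 vs 738 kJ/mol).
He > Xe: He sits above Xe in group 18, so the down-group effect alone puts He higher.
Tabulated first ionization energy (kJ/mol): He 2372, Mg 738, Ga 579, Xe 1170.
So from highest to lowest: He > Xe > Mg > Ga.

He > Xe > Mg > Ga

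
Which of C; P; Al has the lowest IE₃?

After 2 electrons have been removed, what remains? C²⁺ still has 2 valence electrons; P²⁺ still has 3 valence electrons; Al²⁺ still has 1 valence electron.
All are still removing valence electrons, so compare the +2 ions as you would atoms: IE_3 generally rises across a period (higher Z_eff) and falls down a group (larger shell), subject to the usual subshell exceptions.
Valence configurations: C²⁺ [He]2s², P²⁺ [Ne]3s²3p¹, Al²⁺ [Ne]3s¹.
Tabulated IE_3 (kJ/mol): C 4620, P 2914, Al 2745.
So the third ionization energies run Al < P < C.

Al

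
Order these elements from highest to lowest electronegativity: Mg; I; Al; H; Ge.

I > H > Ge > Al > Mg

H is in period 1, group 1; Mg is in period 3, group 2; Al is in period 3, group 13; Ge is in period 4, group 14; I is in period 5, group 17.
EN rises left→right (higher Z_eff, smaller atoms) and falls top→bottom (larger, more shielded atoms).
Neither a single period nor a single group — weigh both effects.
Al > Mg: Al lies to the right of Mg in period 3, so the across-period effect alone puts Al higher.
Ge > Al: the two effects oppose for this pair; the across-period effect wins (2.01 vs 1.61).
H > Ge: period and group pull opposite ways; the down-group shift dominates (2.20 vs 2.01).
I > H: the two effects oppose for this pair; the across-period effect wins (2.66 vs 2.20).
For reference (Pauling): H 2.20, Mg 1.31, Al 1.61, Ge 2.01, I 2.66.
So from highest to lowest: I > H > Ge > Al > Mg.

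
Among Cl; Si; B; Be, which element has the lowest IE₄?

IE_4 is the cost of taking one more electron from the +3 cation: Cl³⁺ still has 4 valence electrons; Si³⁺ still has 1 valence electron; B³⁺ is the bare [He] core; Be³⁺ is already 1 electron into the core.
Breaking into a closed-shell core is much more expensive than removing a leftover valence electron — Be and B have the largest IE_4 here.
Valence configurations: Cl³⁺ [Ne]3s²3p², Si³⁺ [Ne]3s¹.
Approximate IE_4 values (kJ/mol): Cl 5159, Si 4356, B 25026, Be 21007.
Overall IE_4 order: Si < Cl < Be < B.

Si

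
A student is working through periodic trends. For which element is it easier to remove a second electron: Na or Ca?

The second ionization energy removes an electron from the +1 ion. For each element: Na⁺ is the bare [Ne] core; Ca⁺ still has 1 valence electron.
Pulling an electron out of a noble-gas core costs far more than removing a remaining valence electron, so Na sits at the high end of IE_2.
The numbers (kJ/mol): Na 4562, Ca 1145.
Overall IE_2 order: Ca < Na.

Ca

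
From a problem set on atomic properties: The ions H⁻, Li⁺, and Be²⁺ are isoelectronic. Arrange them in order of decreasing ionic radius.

H⁻ > Li⁺ > Be²⁺

All of these have 2 electrons, so size is governed by nuclear charge alone: the more protons, the stronger the pull on the same electron cloud, and the smaller the ion.
Nuclear charges: Be²⁺ (Z=4), Li⁺ (Z=3), H⁻ (Z=1).
Largest to smallest: H⁻ > Li⁺ > Be²⁺.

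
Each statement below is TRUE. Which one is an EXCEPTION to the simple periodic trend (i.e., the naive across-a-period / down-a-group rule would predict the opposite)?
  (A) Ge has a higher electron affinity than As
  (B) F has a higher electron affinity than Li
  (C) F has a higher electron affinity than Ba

(A)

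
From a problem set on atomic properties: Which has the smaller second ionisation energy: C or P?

IE_2 is the cost of taking one more electron from the +1 cation: C⁺ still has 3 valence electrons; P⁺ still has 4 valence electrons.
All are still removing valence electrons, so compare the +1 ions as you would atoms: IE_2 generally rises across a period (higher Z_eff) and falls down a group (larger shell), subject to the usual subshell exceptions.
Valence configurations: C⁺ [He]2s²2p¹, P⁺ [Ne]3s²3p².
The numbers (kJ/mol): C 2353, P 1907.
Putting it together, IE_2: P < C.

P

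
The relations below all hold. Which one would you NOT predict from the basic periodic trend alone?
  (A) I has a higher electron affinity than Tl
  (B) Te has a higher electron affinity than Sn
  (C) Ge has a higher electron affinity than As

(C)

The general trend: electron affinity increases across a period and decreases down a group.
(A) I (period 5, group 17) vs Tl (period 6, group 13): the stated order agrees with the simple trend.
(B) Te (period 5, group 16) vs Sn (period 5, group 14): the stated order agrees with the simple trend.
(C) Ge (period 4, group 14) vs As (period 4, group 15): the stated order contradicts the simple trend.
The exception is (C): adding an electron to As's half-filled 4p³ is unfavourable, so Ge (4p²) has the more exothermic EA.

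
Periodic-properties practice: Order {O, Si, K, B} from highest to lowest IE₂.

The second ionization energy removes an electron from the +1 ion. For each element: O⁺ still has 5 valence electrons; Si⁺ still has 3 valence electrons; K⁺ is the bare [Ar] core; B⁺ still has 2 valence electrons.
Usually core removal costs more than valence removal, but here the competition is close: a tightly held n=2 valence electron can cost more to remove than an n=3 core electron, so the actual values have to decide it.
Valence configurations: O⁺ [He]2s²2p³, Si⁺ [Ne]3s²3p¹, B⁺ [He]2s².
Approximate IE_2 values (kJ/mol): O 3388, Si 1577, K 3052, B 2427.
So the second ionization energies run Si < B < K < O.

O > K > B > Si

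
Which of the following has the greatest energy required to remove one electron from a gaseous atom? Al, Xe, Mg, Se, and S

Xe

Mg is in period 3, group 2; Al is in period 3, group 13; S is in period 3, group 16; Se is in period 4, group 16; Xe is in period 5, group 18.
First ionization energy rises across a period (greater Z_eff holds electrons more tightly) and falls down a group (valence electrons are farther from the nucleus).
Here both period and group differ, so the two effects have to be weighed against each other.
Mg > Al: this pair runs against the simple trend — see the exception note.
Se > Mg: the two effects oppose for this pair; the across-period effect wins (941 vs 738 kJ/mol).
S > Se: S sits above Se in group 16, so the down-group effect alone puts S higher.
Xe > S: the two effects oppose for this pair; the across-period effect wins (1170 vs 1000 kJ/mol).
Note the exception: Mg has a higher first ionization energy than Al, contrary to the simple trend — Al's single 3p electron is easier to remove than one from Mg's filled 3s².
Tabulated first ionization energy (kJ/mol): Mg 738, Al 578, S 1000, Se 941, Xe 1170.
The greatest energy required to remove one electron from a gaseous atom among these belongs to Xe.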